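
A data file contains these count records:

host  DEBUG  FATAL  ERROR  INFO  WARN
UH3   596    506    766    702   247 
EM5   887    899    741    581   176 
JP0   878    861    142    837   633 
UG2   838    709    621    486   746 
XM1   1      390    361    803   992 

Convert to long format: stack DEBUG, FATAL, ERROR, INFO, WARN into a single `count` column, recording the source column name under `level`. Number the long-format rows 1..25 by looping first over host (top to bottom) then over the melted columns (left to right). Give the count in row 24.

25 rows total (5 × 5). Row 24: index ⌊(24-1)/5⌋ = 4 into host → XM1; (24-1) mod 5 = 3 into the melted columns → INFO.
So row 24 is (XM1, INFO, 803); count = 803.

803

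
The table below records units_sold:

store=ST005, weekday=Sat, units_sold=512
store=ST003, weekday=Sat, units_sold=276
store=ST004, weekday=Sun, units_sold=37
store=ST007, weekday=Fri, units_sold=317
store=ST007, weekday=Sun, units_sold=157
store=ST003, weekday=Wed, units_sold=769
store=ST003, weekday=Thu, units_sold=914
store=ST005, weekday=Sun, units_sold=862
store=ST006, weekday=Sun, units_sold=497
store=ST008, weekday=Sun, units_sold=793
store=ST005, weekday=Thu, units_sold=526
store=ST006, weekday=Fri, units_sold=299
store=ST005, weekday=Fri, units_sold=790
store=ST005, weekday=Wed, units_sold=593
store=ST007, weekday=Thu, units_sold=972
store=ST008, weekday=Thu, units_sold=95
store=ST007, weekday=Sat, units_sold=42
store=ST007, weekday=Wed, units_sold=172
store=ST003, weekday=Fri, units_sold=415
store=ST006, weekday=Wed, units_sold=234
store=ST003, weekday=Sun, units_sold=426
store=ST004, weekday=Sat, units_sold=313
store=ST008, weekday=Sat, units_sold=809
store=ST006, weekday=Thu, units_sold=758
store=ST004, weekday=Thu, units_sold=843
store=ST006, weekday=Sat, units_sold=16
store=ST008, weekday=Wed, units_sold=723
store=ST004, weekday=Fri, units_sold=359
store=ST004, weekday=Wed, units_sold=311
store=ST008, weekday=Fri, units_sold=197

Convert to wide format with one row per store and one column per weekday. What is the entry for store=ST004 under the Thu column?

Wide layout: rows indexed by store, columns are the 5 distinct weekday values (Sat, Sun, Fri, Wed, Thu).
Cell (store=ST004, weekday=Thu) draws from the long row where store=ST004 and weekday=Thu, which has units_sold=843.

843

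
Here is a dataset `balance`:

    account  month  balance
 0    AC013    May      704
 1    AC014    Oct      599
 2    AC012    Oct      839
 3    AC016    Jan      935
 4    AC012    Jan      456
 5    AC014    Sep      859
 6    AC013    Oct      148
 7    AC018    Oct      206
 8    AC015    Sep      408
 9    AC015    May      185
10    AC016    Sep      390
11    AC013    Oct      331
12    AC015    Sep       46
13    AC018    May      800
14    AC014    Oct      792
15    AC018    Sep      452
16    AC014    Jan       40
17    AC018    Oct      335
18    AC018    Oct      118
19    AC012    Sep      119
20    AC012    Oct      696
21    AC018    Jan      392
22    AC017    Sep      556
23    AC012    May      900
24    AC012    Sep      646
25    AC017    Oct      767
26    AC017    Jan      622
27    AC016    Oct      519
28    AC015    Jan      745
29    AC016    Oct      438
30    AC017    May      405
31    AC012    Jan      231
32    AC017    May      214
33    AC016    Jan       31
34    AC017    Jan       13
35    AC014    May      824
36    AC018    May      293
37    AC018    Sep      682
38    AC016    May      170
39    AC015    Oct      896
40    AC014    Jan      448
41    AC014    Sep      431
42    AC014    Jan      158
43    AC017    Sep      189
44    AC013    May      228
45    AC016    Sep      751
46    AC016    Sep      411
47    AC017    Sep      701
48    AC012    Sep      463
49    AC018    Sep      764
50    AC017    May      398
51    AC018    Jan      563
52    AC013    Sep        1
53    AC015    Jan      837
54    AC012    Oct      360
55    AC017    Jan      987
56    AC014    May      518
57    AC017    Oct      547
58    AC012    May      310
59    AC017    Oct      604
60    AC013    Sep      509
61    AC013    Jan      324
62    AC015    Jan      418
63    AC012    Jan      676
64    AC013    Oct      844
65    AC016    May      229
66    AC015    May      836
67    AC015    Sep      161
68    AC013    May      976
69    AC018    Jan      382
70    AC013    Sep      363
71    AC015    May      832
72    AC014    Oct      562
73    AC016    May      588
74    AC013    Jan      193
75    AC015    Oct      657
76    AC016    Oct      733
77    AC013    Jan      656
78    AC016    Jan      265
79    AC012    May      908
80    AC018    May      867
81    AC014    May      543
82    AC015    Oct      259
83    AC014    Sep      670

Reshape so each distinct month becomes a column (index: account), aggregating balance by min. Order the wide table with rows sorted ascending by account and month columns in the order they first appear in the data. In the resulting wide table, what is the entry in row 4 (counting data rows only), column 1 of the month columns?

185

With rows sorted ascending by account, row 4 is account=AC015. month columns in first-appearance order: May, Oct, Jan, Sep; column 1 is May.
Long rows with account=AC015, month=May: min(185, 836, 832) = 185.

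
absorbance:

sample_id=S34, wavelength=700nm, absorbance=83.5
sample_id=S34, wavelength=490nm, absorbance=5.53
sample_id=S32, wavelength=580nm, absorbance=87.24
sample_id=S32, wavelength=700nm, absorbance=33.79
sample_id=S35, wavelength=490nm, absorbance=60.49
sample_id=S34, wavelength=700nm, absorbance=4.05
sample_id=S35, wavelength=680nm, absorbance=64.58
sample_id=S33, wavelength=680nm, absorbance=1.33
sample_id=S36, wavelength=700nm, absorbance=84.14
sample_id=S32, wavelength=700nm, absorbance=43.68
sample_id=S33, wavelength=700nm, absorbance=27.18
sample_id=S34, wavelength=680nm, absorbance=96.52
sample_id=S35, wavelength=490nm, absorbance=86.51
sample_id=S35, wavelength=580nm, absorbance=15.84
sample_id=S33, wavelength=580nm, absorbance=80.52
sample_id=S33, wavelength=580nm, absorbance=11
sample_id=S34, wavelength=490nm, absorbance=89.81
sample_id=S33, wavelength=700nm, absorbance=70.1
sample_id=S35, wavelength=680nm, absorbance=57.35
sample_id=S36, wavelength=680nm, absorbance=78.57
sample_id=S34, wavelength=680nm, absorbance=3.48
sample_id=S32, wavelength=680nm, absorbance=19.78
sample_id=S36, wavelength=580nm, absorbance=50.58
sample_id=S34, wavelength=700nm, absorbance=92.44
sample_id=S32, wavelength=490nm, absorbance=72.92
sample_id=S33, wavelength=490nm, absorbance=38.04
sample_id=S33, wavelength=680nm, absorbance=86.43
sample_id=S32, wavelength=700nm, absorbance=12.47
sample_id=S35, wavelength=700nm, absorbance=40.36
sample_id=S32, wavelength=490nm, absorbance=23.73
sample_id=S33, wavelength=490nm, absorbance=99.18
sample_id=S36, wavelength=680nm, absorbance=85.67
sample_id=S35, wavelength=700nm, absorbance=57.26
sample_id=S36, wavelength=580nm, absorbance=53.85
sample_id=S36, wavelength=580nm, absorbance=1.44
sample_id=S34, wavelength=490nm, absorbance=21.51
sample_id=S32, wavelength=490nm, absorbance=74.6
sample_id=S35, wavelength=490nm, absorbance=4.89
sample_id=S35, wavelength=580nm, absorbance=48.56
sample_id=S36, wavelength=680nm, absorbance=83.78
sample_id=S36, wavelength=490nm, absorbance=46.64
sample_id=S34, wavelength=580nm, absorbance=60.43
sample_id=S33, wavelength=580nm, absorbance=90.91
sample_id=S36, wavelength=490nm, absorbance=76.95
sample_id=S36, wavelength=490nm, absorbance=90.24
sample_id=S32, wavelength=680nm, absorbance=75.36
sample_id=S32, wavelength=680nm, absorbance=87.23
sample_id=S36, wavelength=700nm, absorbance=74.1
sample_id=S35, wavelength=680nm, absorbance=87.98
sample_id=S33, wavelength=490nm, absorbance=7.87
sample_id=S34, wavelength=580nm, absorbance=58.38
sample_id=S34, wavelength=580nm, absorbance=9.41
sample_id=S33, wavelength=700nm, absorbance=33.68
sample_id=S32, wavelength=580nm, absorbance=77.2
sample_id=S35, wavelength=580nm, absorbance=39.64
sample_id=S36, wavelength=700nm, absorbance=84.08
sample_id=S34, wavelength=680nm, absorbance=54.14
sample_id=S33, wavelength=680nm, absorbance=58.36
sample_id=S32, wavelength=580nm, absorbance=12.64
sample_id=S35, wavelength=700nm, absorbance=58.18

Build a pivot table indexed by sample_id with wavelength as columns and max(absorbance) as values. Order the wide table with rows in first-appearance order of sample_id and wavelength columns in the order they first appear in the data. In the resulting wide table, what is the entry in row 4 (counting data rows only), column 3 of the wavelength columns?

With rows in first-appearance order of sample_id, row 4 is sample_id=S33. wavelength columns in first-appearance order: 700nm, 490nm, 580nm, 680nm; column 3 is 580nm.
Long rows with sample_id=S33, wavelength=580nm: max(80.52, 11, 90.91) = 90.91.

90.91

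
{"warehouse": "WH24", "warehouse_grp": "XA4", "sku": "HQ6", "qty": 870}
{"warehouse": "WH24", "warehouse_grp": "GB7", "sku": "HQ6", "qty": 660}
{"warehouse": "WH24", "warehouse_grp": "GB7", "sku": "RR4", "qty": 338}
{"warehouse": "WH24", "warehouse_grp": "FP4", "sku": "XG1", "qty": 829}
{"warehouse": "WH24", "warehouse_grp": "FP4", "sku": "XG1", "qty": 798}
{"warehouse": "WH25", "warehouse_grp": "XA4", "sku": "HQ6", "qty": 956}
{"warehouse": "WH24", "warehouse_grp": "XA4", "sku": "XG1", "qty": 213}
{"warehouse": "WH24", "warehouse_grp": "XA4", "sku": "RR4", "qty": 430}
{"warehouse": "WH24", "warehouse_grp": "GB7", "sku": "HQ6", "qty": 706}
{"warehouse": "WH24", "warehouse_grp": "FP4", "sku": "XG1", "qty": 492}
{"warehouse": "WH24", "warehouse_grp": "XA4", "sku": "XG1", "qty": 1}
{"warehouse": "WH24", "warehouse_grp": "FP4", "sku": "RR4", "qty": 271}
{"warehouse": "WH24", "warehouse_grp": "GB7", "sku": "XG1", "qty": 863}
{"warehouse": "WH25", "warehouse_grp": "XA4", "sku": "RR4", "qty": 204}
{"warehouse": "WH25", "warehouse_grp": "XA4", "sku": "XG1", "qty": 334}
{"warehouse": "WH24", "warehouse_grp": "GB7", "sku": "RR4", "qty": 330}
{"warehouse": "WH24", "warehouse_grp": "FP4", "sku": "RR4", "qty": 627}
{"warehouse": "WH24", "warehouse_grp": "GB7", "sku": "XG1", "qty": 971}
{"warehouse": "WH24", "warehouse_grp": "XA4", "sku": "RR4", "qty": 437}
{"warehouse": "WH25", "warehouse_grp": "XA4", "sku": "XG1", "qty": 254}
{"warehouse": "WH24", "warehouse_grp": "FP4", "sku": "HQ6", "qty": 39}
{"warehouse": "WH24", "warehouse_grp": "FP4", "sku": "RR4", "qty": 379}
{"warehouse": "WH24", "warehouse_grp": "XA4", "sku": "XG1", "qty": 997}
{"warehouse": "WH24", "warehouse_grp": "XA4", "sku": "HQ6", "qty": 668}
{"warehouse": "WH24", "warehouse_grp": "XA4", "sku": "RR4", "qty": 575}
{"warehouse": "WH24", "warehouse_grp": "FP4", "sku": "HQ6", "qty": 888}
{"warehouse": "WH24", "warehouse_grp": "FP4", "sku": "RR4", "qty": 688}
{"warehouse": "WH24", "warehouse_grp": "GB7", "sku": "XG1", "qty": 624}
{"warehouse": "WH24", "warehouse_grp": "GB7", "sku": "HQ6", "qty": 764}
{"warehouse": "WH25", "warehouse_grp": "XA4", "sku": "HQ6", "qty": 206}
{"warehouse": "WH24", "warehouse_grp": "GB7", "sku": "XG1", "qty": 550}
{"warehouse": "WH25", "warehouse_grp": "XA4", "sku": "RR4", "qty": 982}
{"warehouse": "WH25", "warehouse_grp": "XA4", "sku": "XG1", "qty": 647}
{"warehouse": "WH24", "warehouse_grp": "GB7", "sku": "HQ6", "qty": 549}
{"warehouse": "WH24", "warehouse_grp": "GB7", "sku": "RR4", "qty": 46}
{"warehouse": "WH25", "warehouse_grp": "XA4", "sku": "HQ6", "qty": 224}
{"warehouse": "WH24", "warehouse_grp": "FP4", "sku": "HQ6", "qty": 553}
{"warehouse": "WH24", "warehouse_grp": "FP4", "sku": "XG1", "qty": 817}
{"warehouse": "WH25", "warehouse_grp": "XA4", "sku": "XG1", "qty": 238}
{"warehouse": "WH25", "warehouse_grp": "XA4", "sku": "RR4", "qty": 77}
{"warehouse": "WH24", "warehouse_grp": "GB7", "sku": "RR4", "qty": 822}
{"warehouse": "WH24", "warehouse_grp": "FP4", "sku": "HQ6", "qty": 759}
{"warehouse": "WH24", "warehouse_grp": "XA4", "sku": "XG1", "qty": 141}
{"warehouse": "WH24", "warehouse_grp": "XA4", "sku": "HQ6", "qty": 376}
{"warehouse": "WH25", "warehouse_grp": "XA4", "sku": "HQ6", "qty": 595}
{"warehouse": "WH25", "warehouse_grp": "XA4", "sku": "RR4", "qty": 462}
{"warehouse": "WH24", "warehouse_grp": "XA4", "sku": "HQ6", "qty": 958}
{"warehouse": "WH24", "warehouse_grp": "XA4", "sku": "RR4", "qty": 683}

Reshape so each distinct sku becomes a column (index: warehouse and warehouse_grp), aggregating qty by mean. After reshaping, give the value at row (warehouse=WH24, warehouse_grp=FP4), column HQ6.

Rows with warehouse=WH24, warehouse_grp=FP4 and sku=HQ6: qty values are 39, 888, 553, 759.
(39 + 888 + 553 + 759) / 4 = 559.75.

559.75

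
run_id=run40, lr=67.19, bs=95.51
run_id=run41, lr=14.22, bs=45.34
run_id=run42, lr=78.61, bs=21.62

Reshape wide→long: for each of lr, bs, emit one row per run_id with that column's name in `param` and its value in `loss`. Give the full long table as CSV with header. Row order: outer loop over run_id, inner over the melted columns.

Each (run_id, column) pair becomes one row: 3 × 2 = 6 rows.
For example, (run40, lr) → loss=67.19.

run_id,param,loss
run40,lr,67.19
run40,bs,95.51
run41,lr,14.22
run41,bs,45.34
run42,lr,78.61
run42,bs,21.62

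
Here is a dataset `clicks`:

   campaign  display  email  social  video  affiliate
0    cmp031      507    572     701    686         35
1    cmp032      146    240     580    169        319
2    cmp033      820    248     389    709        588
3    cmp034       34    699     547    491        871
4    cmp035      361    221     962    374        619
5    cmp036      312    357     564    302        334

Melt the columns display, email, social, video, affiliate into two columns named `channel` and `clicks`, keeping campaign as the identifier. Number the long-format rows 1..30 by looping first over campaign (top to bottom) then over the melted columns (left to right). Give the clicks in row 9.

30 rows total (6 × 5). Row 9: index ⌊(9-1)/5⌋ = 1 into campaign → cmp032; (9-1) mod 5 = 3 into the melted columns → video.
So row 9 is (cmp032, video, 169); clicks = 169.

169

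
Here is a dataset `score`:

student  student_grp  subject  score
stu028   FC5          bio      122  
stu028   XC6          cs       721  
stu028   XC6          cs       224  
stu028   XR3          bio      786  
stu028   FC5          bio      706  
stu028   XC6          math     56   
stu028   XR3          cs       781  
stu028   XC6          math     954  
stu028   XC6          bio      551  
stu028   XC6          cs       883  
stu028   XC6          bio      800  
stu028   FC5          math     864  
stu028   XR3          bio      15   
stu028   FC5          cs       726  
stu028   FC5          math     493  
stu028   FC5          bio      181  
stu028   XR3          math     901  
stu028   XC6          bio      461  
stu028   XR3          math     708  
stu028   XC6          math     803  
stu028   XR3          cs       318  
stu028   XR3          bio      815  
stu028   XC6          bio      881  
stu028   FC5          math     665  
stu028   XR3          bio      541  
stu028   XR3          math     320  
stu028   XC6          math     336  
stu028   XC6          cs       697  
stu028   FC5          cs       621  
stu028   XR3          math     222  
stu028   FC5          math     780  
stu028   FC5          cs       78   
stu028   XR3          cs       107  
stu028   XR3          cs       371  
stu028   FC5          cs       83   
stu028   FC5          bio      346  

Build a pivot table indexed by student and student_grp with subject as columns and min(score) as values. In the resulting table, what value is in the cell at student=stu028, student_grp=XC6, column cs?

Rows with student=stu028, student_grp=XC6 and subject=cs: score values are 721, 224, 883, 697.
min(721, 224, 883, 697) = 224.

224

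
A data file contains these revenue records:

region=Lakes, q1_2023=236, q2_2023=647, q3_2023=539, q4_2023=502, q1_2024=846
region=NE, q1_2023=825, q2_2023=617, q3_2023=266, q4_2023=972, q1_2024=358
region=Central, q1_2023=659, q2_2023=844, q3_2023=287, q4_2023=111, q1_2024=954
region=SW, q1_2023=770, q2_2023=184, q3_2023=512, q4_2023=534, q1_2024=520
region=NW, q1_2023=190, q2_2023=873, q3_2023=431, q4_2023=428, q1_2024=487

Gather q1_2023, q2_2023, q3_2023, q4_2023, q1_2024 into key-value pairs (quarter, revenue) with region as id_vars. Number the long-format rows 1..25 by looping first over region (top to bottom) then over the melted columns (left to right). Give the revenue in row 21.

190

25 rows total (5 × 5). Row 21: index ⌊(21-1)/5⌋ = 4 into region → NW; (21-1) mod 5 = 0 into the melted columns → q1_2023.
So row 21 is (NW, q1_2023, 190); revenue = 190.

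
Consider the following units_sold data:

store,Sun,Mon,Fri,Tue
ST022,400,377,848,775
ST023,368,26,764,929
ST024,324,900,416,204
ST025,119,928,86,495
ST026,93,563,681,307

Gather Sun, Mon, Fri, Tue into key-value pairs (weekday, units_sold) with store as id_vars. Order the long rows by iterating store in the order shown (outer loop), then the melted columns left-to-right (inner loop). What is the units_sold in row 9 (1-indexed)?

20 rows total (5 × 4). Row 9: index ⌊(9-1)/4⌋ = 2 into store → ST024; (9-1) mod 4 = 0 into the melted columns → Sun.
So row 9 is (ST024, Sun, 324); units_sold = 324.

324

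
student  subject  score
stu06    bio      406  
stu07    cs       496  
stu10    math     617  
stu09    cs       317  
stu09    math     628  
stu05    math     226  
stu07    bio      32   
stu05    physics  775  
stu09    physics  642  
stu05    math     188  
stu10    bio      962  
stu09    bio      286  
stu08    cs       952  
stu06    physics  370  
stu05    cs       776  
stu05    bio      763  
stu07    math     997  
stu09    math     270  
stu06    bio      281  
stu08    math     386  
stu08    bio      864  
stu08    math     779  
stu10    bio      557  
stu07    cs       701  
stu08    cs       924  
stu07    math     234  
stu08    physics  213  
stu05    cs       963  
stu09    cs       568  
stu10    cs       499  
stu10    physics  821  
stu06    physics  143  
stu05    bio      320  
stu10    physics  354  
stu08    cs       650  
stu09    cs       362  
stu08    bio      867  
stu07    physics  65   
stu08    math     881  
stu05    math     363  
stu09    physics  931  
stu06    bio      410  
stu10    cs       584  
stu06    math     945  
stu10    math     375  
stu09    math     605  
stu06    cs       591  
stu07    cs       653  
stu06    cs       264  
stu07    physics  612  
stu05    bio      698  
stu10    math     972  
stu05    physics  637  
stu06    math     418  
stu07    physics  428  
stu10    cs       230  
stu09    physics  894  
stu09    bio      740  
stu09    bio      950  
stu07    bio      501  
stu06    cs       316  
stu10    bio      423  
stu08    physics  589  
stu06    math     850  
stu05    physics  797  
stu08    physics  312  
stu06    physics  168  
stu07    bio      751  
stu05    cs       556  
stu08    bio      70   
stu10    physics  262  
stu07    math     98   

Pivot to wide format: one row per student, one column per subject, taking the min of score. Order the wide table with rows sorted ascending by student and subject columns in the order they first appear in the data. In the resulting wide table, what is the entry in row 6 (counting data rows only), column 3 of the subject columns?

With rows sorted ascending by student, row 6 is student=stu10. subject columns in first-appearance order: bio, cs, math, physics; column 3 is math.
Long rows with student=stu10, subject=math: min(617, 375, 972) = 375.

375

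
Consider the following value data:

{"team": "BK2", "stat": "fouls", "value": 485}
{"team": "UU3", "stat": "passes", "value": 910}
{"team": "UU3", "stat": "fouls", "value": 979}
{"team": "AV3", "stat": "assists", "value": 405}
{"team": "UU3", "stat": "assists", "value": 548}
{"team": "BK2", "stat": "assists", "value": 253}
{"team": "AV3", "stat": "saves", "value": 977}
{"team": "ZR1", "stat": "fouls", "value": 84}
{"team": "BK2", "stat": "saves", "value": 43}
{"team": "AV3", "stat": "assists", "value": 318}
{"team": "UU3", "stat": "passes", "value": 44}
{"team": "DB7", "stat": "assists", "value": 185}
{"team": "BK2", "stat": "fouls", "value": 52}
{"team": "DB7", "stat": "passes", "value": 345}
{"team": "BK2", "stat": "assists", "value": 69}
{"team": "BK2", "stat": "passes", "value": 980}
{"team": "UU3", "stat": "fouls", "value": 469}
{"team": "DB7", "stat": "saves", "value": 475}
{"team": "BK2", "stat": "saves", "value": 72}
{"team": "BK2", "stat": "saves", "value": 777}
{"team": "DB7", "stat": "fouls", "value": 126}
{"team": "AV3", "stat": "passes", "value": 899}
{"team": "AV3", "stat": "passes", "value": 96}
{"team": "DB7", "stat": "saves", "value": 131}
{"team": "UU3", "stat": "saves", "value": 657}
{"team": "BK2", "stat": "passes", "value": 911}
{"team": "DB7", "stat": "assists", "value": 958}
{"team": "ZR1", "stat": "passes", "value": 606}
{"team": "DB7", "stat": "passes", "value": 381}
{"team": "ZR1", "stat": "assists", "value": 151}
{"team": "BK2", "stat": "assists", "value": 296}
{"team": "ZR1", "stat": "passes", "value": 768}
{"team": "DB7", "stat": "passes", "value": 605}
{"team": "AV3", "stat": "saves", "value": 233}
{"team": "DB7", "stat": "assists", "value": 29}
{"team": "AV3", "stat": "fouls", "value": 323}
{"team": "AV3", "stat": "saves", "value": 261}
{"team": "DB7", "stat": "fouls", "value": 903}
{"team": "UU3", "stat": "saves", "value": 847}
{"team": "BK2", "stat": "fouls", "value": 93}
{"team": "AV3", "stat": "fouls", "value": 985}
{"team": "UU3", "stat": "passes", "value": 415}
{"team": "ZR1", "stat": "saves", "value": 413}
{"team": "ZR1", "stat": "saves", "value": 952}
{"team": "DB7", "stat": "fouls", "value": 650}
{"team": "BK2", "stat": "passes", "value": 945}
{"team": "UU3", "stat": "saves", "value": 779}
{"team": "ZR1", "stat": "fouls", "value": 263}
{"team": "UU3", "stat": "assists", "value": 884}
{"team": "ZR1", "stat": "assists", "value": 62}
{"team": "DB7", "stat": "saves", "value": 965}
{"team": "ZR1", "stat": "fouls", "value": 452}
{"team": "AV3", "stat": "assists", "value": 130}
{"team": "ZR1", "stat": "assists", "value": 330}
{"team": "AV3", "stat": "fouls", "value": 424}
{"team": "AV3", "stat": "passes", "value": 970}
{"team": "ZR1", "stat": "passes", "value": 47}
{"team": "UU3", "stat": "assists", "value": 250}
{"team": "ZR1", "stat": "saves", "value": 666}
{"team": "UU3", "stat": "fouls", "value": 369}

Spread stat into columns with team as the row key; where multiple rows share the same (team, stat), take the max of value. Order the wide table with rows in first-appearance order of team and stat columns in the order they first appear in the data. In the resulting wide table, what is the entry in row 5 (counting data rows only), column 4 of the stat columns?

965

With rows in first-appearance order of team, row 5 is team=DB7. stat columns in first-appearance order: fouls, passes, assists, saves; column 4 is saves.
Long rows with team=DB7, stat=saves: max(475, 131, 965) = 965.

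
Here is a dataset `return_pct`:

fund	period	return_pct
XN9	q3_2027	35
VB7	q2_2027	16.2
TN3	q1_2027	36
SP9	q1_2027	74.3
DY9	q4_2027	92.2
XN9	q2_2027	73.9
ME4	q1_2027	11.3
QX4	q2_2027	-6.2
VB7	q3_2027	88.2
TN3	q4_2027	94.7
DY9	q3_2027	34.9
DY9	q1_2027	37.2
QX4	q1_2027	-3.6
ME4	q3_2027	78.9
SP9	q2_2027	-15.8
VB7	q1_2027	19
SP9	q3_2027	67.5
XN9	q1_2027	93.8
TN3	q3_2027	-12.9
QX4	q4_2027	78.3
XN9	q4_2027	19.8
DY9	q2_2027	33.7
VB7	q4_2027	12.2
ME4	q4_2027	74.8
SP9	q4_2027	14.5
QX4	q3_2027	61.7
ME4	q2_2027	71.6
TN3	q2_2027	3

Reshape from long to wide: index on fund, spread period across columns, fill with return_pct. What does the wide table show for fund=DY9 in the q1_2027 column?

Wide layout: rows indexed by fund, columns are the 4 distinct period values (q3_2027, q2_2027, q1_2027, q4_2027).
Cell (fund=DY9, period=q1_2027) draws from the long row where fund=DY9 and period=q1_2027, which has return_pct=37.2.

37.2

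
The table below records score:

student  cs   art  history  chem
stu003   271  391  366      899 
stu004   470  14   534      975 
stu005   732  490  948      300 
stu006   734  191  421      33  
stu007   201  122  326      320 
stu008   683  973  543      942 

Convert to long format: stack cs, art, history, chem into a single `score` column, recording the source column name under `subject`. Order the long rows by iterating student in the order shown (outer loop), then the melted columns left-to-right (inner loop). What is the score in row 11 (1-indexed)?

948

24 rows total (6 × 4). Row 11: index ⌊(11-1)/4⌋ = 2 into student → stu005; (11-1) mod 4 = 2 into the melted columns → history.
So row 11 is (stu005, history, 948); score = 948.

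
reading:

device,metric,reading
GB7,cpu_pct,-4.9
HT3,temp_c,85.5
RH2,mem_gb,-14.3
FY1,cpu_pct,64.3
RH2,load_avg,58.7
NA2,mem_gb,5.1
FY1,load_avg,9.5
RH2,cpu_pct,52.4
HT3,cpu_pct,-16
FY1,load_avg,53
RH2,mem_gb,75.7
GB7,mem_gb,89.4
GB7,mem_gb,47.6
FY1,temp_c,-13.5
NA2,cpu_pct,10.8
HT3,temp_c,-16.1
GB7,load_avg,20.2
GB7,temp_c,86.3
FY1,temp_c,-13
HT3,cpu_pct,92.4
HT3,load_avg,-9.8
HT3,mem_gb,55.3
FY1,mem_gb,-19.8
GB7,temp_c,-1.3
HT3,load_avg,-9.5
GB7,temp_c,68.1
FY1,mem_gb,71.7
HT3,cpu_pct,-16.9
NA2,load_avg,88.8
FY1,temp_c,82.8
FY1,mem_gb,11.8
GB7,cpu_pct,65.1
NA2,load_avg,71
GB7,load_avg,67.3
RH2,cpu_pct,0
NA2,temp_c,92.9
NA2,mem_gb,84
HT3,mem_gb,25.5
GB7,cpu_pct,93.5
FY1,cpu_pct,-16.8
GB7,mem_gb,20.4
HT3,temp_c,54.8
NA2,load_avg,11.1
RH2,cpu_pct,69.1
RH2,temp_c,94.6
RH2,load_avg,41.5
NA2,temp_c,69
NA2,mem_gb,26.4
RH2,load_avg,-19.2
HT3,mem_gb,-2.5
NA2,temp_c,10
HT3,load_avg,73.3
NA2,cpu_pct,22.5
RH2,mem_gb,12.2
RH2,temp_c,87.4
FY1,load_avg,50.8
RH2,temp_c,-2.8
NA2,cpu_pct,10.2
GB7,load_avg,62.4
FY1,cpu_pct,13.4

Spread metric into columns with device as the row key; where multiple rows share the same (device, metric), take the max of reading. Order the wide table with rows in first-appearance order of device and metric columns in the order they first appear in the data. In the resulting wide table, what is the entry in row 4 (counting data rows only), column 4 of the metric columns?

With rows in first-appearance order of device, row 4 is device=FY1. metric columns in first-appearance order: cpu_pct, temp_c, mem_gb, load_avg; column 4 is load_avg.
Long rows with device=FY1, metric=load_avg: max(9.5, 53, 50.8) = 53.

53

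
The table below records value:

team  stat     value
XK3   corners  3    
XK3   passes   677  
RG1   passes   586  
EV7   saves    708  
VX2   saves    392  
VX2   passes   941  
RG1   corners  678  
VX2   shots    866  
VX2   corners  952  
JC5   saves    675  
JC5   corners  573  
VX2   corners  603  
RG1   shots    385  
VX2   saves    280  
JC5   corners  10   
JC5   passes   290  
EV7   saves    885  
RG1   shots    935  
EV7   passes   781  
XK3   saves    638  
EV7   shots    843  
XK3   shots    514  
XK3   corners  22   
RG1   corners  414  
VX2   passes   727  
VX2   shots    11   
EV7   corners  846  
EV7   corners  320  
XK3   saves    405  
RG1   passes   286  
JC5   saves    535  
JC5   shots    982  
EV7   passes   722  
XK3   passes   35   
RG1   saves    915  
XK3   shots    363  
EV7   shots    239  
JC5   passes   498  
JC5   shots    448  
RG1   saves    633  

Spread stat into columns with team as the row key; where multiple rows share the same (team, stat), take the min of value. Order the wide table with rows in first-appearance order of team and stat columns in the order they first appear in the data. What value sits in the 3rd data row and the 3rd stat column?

708

With rows in first-appearance order of team, row 3 is team=EV7. stat columns in first-appearance order: corners, passes, saves, shots; column 3 is saves.
Long rows with team=EV7, stat=saves: min(708, 885) = 708.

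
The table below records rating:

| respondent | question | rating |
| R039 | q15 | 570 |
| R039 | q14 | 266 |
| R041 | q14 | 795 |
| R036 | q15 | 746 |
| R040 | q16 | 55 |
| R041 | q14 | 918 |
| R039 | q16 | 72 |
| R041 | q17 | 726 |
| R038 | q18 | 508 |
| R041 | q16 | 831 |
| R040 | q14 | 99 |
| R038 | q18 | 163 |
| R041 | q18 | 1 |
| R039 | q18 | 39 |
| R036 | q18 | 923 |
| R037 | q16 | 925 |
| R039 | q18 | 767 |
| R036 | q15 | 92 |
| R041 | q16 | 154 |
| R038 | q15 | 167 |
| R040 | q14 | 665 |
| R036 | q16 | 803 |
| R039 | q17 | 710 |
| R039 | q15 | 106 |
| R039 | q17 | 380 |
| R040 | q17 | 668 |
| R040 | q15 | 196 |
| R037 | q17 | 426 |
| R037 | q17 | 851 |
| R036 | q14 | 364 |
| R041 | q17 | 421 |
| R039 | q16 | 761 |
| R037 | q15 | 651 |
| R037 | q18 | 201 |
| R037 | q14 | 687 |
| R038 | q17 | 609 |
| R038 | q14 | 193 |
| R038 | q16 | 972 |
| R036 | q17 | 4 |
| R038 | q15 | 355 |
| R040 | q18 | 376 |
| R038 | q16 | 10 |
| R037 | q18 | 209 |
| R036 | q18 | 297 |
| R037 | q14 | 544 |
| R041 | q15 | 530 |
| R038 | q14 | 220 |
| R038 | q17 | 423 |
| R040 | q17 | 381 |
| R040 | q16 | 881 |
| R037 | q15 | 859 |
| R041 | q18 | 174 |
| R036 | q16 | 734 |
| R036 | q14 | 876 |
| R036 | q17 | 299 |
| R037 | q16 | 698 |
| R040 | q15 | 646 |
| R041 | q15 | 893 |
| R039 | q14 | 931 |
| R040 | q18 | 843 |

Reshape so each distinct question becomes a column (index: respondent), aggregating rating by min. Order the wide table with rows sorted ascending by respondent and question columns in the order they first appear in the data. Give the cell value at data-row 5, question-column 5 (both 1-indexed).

With rows sorted ascending by respondent, row 5 is respondent=R040. question columns in first-appearance order: q15, q14, q16, q17, q18; column 5 is q18.
Long rows with respondent=R040, question=q18: min(376, 843) = 376.

376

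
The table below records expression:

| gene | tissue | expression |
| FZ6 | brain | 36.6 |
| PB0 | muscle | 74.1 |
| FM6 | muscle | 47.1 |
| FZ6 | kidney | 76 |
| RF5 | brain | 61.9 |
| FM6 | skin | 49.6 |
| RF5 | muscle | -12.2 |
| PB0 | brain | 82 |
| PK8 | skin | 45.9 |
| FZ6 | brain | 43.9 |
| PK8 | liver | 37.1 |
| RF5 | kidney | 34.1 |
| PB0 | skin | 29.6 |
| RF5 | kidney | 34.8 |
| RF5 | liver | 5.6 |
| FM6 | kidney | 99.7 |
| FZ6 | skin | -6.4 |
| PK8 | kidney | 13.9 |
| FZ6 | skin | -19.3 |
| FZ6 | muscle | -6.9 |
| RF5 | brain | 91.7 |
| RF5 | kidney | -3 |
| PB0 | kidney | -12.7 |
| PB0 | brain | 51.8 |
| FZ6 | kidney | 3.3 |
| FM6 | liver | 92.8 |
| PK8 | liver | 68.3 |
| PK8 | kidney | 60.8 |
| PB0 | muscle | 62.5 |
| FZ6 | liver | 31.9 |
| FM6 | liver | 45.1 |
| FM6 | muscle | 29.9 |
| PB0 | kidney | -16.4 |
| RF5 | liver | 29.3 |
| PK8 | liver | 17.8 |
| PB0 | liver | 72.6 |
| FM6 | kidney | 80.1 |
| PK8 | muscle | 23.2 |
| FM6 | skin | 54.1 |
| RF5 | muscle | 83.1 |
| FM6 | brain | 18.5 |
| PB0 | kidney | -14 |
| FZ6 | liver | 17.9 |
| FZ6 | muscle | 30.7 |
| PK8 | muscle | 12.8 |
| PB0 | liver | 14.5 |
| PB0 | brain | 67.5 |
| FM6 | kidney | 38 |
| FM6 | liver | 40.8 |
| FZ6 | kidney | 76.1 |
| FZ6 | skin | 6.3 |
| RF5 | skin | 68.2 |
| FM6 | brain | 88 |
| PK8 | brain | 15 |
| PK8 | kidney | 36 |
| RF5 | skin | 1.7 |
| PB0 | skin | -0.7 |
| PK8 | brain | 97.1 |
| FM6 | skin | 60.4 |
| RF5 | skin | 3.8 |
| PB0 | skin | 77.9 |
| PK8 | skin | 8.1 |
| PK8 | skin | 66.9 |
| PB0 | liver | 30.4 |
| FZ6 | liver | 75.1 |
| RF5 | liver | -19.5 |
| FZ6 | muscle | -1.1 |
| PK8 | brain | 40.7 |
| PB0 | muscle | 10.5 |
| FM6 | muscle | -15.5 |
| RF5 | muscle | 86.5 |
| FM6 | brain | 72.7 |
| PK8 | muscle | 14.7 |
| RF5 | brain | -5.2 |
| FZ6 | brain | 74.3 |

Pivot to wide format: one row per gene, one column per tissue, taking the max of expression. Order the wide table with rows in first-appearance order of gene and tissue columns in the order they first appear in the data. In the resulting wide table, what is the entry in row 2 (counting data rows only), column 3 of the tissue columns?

-12.7

With rows in first-appearance order of gene, row 2 is gene=PB0. tissue columns in first-appearance order: brain, muscle, kidney, skin, liver; column 3 is kidney.
Long rows with gene=PB0, tissue=kidney: max(-12.7, -16.4, -14) = -12.7.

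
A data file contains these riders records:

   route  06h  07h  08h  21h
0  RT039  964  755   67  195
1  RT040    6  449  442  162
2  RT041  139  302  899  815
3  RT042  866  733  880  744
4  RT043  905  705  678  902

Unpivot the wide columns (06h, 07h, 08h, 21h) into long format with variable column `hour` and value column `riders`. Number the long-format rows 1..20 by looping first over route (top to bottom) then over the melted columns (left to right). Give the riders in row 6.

20 rows total (5 × 4). Row 6: index ⌊(6-1)/4⌋ = 1 into route → RT040; (6-1) mod 4 = 1 into the melted columns → 07h.
So row 6 is (RT040, 07h, 449); riders = 449.

449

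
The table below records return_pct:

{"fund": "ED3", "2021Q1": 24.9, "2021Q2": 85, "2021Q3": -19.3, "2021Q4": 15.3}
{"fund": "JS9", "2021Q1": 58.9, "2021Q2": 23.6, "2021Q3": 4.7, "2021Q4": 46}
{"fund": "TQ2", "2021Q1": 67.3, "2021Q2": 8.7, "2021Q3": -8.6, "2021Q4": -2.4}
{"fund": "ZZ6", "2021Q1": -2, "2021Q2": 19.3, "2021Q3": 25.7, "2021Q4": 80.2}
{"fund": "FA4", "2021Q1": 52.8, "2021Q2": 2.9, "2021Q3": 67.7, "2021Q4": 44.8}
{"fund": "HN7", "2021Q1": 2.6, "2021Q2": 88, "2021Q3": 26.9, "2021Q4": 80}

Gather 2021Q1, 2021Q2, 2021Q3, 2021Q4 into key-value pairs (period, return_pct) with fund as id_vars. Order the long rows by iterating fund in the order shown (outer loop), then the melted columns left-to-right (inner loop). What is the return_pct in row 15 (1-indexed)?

25.7

24 rows total (6 × 4). Row 15: index ⌊(15-1)/4⌋ = 3 into fund → ZZ6; (15-1) mod 4 = 2 into the melted columns → 2021Q3.
So row 15 is (ZZ6, 2021Q3, 25.7); return_pct = 25.7.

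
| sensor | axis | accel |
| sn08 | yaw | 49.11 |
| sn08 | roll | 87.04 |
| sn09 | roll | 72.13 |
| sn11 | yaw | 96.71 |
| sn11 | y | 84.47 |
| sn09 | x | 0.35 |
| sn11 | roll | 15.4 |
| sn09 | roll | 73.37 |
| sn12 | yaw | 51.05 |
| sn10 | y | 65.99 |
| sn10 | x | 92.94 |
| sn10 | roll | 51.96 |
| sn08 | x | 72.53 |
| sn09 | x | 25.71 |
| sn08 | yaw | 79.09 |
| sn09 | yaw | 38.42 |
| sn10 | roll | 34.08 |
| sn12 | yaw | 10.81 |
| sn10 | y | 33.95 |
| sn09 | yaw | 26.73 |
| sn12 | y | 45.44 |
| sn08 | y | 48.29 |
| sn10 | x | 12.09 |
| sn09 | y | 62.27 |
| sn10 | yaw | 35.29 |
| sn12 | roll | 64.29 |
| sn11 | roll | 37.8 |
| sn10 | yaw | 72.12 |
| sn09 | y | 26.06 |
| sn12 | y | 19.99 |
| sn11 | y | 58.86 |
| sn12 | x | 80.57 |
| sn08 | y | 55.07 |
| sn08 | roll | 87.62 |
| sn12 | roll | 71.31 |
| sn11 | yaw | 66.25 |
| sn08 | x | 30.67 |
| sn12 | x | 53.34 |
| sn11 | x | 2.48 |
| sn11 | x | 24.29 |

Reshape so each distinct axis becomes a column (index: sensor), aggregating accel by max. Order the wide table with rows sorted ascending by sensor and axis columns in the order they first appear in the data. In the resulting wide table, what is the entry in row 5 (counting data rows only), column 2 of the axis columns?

With rows sorted ascending by sensor, row 5 is sensor=sn12. axis columns in first-appearance order: yaw, roll, y, x; column 2 is roll.
Long rows with sensor=sn12, axis=roll: max(64.29, 71.31) = 71.31.

71.31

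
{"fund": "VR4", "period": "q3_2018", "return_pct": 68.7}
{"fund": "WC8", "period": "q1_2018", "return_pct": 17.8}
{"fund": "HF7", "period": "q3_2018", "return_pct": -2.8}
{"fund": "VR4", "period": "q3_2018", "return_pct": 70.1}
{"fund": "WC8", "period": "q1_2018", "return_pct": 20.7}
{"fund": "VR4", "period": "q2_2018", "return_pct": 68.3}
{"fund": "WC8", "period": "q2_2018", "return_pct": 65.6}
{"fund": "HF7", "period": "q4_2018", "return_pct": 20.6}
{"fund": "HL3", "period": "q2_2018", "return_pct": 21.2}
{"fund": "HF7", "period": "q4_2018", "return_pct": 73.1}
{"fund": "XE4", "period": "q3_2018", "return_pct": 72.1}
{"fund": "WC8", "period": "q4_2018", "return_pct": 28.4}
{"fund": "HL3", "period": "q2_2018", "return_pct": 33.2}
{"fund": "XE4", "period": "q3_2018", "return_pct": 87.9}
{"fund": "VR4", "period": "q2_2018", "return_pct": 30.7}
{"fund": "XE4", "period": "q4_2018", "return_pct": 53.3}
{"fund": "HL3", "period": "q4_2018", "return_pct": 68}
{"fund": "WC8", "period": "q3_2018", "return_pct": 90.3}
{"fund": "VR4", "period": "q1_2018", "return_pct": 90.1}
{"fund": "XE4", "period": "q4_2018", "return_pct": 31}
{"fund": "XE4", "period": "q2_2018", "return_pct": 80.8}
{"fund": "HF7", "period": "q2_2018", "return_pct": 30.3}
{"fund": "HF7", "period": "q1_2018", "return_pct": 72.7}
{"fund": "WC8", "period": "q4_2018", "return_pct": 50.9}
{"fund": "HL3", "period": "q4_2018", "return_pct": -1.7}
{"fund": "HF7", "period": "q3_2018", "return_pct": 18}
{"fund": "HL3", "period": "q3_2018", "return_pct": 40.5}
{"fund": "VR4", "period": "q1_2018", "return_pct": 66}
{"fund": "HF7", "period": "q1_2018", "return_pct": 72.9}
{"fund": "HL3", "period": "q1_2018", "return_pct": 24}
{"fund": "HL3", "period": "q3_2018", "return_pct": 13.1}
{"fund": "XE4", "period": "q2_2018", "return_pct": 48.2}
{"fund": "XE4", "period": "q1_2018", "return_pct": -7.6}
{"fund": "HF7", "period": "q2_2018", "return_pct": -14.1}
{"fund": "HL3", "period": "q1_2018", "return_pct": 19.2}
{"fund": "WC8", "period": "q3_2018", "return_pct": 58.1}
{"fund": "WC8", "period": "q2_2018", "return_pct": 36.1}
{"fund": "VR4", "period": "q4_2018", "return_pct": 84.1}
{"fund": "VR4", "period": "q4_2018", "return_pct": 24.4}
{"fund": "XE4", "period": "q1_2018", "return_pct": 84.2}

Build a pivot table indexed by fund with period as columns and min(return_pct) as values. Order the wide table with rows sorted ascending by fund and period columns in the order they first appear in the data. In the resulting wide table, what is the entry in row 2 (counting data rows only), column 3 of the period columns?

With rows sorted ascending by fund, row 2 is fund=HL3. period columns in first-appearance order: q3_2018, q1_2018, q2_2018, q4_2018; column 3 is q2_2018.
Long rows with fund=HL3, period=q2_2018: min(21.2, 33.2) = 21.2.

21.2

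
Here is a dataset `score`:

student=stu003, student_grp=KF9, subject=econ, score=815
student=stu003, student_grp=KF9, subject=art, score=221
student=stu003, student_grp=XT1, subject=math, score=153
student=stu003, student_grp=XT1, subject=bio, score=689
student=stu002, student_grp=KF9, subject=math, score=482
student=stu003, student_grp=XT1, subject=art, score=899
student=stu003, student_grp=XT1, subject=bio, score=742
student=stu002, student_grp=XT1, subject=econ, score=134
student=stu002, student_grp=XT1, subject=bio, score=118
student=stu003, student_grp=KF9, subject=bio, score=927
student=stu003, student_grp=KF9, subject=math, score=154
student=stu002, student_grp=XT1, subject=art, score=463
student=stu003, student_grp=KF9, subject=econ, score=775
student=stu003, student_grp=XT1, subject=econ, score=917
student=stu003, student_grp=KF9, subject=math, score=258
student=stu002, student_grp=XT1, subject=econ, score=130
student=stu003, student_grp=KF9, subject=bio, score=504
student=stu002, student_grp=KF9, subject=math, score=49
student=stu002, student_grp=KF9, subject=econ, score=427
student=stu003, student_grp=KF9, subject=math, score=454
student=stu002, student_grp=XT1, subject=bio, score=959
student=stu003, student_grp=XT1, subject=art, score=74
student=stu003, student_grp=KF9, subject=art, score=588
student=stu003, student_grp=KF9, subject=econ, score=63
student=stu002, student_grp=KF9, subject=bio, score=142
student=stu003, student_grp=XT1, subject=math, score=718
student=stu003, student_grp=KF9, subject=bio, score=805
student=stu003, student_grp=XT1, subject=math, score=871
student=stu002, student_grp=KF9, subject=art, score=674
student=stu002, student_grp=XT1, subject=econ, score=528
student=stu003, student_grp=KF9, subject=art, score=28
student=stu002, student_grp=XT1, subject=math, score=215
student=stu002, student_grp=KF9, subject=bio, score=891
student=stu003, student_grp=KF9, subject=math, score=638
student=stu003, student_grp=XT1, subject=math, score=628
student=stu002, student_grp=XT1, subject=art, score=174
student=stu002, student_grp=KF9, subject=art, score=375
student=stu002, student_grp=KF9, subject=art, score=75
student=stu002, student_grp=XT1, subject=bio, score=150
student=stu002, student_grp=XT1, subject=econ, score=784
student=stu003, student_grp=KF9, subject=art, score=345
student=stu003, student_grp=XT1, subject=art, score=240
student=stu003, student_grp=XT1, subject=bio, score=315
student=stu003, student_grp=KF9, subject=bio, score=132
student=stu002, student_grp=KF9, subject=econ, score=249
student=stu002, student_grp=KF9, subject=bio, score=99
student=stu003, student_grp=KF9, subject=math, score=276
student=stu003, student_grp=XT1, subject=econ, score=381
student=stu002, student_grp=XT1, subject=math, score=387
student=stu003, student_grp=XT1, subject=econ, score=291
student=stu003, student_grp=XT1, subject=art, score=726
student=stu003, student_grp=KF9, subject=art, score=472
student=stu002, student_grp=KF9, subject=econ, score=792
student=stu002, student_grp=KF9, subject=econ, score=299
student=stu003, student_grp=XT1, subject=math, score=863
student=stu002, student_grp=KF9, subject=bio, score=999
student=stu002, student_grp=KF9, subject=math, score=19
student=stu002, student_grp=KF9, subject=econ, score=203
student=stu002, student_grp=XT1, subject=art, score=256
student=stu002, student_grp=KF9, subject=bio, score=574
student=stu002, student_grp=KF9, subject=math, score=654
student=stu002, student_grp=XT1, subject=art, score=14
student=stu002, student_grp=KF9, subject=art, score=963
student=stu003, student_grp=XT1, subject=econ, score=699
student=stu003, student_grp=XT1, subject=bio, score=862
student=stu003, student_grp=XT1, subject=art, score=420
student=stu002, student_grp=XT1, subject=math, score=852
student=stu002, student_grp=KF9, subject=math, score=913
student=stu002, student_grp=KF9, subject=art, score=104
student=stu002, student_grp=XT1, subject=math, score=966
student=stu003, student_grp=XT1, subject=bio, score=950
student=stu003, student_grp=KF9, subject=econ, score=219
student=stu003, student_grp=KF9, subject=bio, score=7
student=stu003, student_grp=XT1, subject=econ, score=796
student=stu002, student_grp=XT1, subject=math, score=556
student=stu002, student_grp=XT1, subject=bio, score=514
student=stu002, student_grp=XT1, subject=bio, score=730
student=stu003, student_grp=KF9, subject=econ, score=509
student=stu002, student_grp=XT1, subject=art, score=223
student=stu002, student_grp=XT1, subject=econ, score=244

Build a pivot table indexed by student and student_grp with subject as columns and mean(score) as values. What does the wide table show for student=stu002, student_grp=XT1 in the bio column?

494.20

Rows with student=stu002, student_grp=XT1 and subject=bio: score values are 118, 959, 150, 514, 730.
(118 + 959 + 150 + 514 + 730) / 5 = 494.20.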